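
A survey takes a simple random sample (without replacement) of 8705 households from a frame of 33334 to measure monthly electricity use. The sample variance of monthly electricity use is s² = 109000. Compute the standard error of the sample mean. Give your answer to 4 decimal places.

3.0416

Under SRS without replacement, Var(ȳ) = (1 − f)·s²/n with f = n/N = 8705/33334 = 0.26114478.
Var(ȳ) = (1 − 0.26114478)·109000/8705 = 0.73885522·12.521539 = 9.2516047.
SE(ȳ) = √(9.2516047) = 3.0416.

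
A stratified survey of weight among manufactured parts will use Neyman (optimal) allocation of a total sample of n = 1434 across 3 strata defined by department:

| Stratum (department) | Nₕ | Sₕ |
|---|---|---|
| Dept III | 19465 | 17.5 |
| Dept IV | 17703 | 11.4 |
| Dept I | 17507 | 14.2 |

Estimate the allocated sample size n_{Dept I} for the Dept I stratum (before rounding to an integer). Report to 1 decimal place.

Neyman allocation: nₕ = n·NₕSₕ / Σⱼ NⱼSⱼ.
Σ NⱼSⱼ = 19465·17.5 + 17703·11.4 + 17507·14.2 = 791051.1.
n_{Dept I} = 1434·17507·14.2 / 791051.1 = 450.7.

450.7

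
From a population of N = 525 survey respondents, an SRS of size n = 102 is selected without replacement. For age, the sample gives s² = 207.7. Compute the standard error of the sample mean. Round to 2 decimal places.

1.28

Under SRS without replacement, Var(ȳ) = (1 − f)·s²/n with f = n/N = 102/525 = 0.19428571.
Var(ȳ) = (1 − 0.19428571)·207.7/102 = 0.80571429·2.0362745 = 1.6406555.
SE(ȳ) = √(1.6406555) = 1.28.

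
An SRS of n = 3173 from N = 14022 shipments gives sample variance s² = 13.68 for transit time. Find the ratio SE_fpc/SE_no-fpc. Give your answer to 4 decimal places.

f = n/N = 3173/14022 = 0.22628726.
SE_no-fpc = √(s²/n) = 0.065661079; SE_fpc = √((1−f)s²/n) = 0.057756103.
Ratio = √(1−f) = 0.87960942.

0.8796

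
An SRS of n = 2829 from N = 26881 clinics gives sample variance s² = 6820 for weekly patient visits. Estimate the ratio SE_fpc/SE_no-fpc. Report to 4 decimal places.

0.9459

f = n/N = 2829/26881 = 0.10524162.
SE_no-fpc = √(s²/n) = 1.5526577; SE_fpc = √((1−f)s²/n) = 1.4686848.
Ratio = √(1−f) = 0.94591669.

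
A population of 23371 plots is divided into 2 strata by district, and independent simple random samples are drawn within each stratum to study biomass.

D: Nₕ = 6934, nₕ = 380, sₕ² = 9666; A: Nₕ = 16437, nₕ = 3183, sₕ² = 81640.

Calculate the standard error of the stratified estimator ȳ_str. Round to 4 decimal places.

Var(ȳ_str) = Σₕ Wₕ²(1 − fₕ)sₕ²/nₕ with Wₕ = Nₕ/N, N = 23371.
D: Wₕ = 0.29669248; term = 0.29669248²·(1 − 0.05480242)·9666/380 = 2.1164055.
A: Wₕ = 0.70330752; term = 0.70330752²·(1 − 0.19364848)·81640/3183 = 10.230133.
Sum = 12.346539.
SE = √(12.346539) = 3.5138.

3.5138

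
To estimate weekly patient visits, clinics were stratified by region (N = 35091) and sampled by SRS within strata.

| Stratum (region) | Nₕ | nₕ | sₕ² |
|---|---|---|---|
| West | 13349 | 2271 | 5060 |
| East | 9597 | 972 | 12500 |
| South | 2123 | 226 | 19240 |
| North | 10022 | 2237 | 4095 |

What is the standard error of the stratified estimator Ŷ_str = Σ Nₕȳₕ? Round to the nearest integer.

43355

Var(Ŷ_str) = Σₕ Nₕ²(1 − fₕ)sₕ²/nₕ.
West: 13349²·(1 − 2271/13349)·5060/2271 = 3.2949094 × 10^8.
East: 9597²·(1 − 972/9597)·12500/972 = 1.0644821 × 10^9.
South: 2123²·(1 − 226/2123)·19240/226 = 3.4285774 × 10^8.
North: 10022²·(1 − 2237/10022)·4095/2237 = 1.4282392 × 10^8.
Sum = 1.8796547 × 10^9.
SE = √(1.8796547 × 10^9) = 43355.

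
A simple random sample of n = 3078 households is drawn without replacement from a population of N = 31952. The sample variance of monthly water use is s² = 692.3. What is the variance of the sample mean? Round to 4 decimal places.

0.2033

Under SRS without replacement, Var(ȳ) = (1 − f)·s²/n with f = n/N = 3078/31952 = 0.09633200.
Var(ȳ) = (1 − 0.09633200)·692.3/3078 = 0.90366800·0.22491878 = 0.2032519.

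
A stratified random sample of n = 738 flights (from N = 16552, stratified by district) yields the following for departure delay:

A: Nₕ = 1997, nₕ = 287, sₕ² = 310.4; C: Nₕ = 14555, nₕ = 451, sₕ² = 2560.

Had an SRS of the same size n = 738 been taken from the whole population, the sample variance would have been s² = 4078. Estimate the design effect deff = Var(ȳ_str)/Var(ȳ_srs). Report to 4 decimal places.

Var(ȳ_str) = Σ Wₕ²(1−fₕ)sₕ²/nₕ with Wₕ = Nₕ/16552:
  A: (1997/16552)²·(1−287/1997)·310.4/287 = 0.013480718
  C: (14555/16552)²·(1−451/14555)·2560/451 = 4.2532115
  → Var(ȳ_str) = 4.2666922.
Var(ȳ_srs) = (1 − 738/16552)·4078/738 = 5.2793702.
deff = 4.2666922 / 5.2793702 = 0.8082.

0.8082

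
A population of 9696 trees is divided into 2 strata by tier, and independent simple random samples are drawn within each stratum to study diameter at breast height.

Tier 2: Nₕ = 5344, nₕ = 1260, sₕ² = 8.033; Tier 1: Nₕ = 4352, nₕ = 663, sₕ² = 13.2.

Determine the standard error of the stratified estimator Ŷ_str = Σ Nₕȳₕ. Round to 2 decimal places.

677.33

Var(Ŷ_str) = Σₕ Nₕ²(1 − fₕ)sₕ²/nₕ.
Tier 2: 5344²·(1 − 1260/5344)·8.033/1260 = 139142.37.
Tier 1: 4352²·(1 − 663/4352)·13.2/663 = 319637.66.
Sum = 458780.03.
SE = √(458780.03) = 677.33.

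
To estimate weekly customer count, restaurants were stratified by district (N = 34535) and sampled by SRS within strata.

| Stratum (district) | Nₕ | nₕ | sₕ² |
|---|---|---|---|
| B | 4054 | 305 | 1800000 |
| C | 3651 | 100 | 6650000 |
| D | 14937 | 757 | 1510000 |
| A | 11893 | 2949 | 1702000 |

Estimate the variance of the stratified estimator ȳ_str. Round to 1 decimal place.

1203.8

Var(ȳ_str) = Σₕ Wₕ²(1 − fₕ)sₕ²/nₕ with Wₕ = Nₕ/N, N = 34535.
B: Wₕ = 0.11738816; term = 0.11738816²·(1 − 0.07523434)·1800000/305 = 75.206076.
C: Wₕ = 0.10571884; term = 0.10571884²·(1 − 0.02738976)·6650000/100 = 722.87837.
D: Wₕ = 0.43251774; term = 0.43251774²·(1 − 0.05067952)·1510000/757 = 354.24339.
A: Wₕ = 0.34437527; term = 0.34437527²·(1 − 0.24796099)·1702000/2949 = 51.474137.
Sum = 1203.802.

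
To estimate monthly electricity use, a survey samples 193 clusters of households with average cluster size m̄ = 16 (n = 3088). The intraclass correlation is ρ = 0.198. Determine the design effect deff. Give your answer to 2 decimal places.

deff = 1 + (16 − 1)·0.198 = 1 + 2.97 = 3.97.

3.97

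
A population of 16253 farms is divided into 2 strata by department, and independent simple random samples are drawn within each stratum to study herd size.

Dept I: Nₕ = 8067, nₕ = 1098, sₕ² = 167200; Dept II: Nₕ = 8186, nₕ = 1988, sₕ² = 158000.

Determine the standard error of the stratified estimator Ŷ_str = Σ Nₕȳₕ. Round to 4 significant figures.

112200

Var(Ŷ_str) = Σₕ Nₕ²(1 − fₕ)sₕ²/nₕ.
Dept I: 8067²·(1 − 1098/8067)·167200/1098 = 8.5608415 × 10^9.
Dept II: 8186²·(1 − 1988/8186)·158000/1988 = 4.0324038 × 10^9.
Sum = 1.2593245 × 10^10.
SE = √(1.2593245 × 10^10) = 112200.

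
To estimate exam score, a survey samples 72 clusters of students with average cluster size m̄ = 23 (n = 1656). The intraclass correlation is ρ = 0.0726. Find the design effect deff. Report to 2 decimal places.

deff = 1 + (23 − 1)·0.0726 = 1 + 1.5972 = 2.5972.

2.60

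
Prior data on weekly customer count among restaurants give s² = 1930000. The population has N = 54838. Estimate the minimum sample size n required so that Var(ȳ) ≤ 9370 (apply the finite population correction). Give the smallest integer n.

Without fpc, n₀ = s²/D = 1930000/9370 = 205.9765.
With fpc, (1 − n/N)·s²/n ≤ D requires n ≥ n₀/(1 + n₀/N) = 205.9765/(1 + 205.9765/54838) = 205.2057.
Rounding up, n = 206.

206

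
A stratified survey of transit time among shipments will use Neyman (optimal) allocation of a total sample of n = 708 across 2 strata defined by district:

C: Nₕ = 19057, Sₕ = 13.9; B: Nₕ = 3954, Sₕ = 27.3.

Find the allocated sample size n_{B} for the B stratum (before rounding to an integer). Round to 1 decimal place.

205.0

Neyman allocation: nₕ = n·NₕSₕ / Σⱼ NⱼSⱼ.
Σ NⱼSⱼ = 19057·13.9 + 3954·27.3 = 372836.5.
n_{B} = 708·3954·27.3 / 372836.5 = 205.0.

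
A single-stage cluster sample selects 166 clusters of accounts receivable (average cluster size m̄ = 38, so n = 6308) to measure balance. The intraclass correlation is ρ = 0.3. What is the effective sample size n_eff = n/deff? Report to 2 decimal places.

521.32

deff = 1 + (38 − 1)·0.3 = 1 + 11.1 = 12.1.
n_eff = 6308 / 12.1 = 521.32.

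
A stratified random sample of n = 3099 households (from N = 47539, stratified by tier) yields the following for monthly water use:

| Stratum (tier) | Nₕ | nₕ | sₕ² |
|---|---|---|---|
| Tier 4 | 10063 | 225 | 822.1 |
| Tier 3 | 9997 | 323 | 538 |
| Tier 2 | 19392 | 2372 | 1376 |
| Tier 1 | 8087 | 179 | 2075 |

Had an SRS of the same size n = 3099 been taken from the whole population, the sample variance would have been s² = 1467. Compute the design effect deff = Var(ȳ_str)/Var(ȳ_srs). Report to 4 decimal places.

1.4555

Var(ȳ_str) = Σ Wₕ²(1−fₕ)sₕ²/nₕ with Wₕ = Nₕ/47539:
  Tier 4: (10063/47539)²·(1−225/10063)·822.1/225 = 0.16005761
  Tier 3: (9997/47539)²·(1−323/9997)·538/323 = 0.07127799
  Tier 2: (19392/47539)²·(1−2372/19392)·1376/2372 = 0.084719976
  Tier 1: (8087/47539)²·(1−179/8087)·2075/179 = 0.32803417
  → Var(ȳ_str) = 0.64408975.
Var(ȳ_srs) = (1 − 3099/47539)·1467/3099 = 0.44251964.
deff = 0.64408975 / 0.44251964 = 1.4555.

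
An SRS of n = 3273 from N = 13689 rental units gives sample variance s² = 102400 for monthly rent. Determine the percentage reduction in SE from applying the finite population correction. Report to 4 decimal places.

12.7703

f = n/N = 3273/13689 = 0.23909709.
SE_no-fpc = √(s²/n) = 5.5934141; SE_fpc = √((1−f)s²/n) = 4.8791211.
Ratio = √(1−f) = 0.87229749. Reduction = 100·(1 − 0.87229749) = 12.7703%.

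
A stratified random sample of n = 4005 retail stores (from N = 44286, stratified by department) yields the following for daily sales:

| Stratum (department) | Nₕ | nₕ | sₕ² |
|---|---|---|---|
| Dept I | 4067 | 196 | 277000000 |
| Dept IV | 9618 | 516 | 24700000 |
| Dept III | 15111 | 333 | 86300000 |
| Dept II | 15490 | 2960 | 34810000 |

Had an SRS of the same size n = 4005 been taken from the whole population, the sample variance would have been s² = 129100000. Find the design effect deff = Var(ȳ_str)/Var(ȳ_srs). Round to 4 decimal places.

1.5059

Var(ȳ_str) = Σ Wₕ²(1−fₕ)sₕ²/nₕ with Wₕ = Nₕ/44286:
  Dept I: (4067/44286)²·(1−196/4067)·277000000/196 = 11344.572
  Dept IV: (9618/44286)²·(1−516/9618)·24700000/516 = 2136.6626
  Dept III: (15111/44286)²·(1−333/15111)·86300000/333 = 29508.186
  Dept II: (15490/44286)²·(1−2960/15490)·34810000/2960 = 1163.8095
  → Var(ȳ_str) = 44153.23.
Var(ȳ_srs) = (1 − 4005/44286)·129100000/4005 = 29319.564.
deff = 44153.23 / 29319.564 = 1.5059.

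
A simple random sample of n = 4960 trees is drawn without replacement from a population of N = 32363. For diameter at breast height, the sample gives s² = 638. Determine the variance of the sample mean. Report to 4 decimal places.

0.1089

Under SRS without replacement, Var(ȳ) = (1 − f)·s²/n with f = n/N = 4960/32363 = 0.15326144.
Var(ȳ) = (1 − 0.15326144)·638/4960 = 0.84673856·0.12862903 = 0.10891516.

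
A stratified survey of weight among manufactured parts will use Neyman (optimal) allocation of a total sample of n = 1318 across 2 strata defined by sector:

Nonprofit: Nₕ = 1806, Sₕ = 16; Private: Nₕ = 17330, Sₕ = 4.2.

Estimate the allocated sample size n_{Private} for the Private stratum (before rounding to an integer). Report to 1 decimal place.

943.5

Neyman allocation: nₕ = n·NₕSₕ / Σⱼ NⱼSⱼ.
Σ NⱼSⱼ = 1806·16 + 17330·4.2 = 101682.
n_{Private} = 1318·17330·4.2 / 101682 = 943.5.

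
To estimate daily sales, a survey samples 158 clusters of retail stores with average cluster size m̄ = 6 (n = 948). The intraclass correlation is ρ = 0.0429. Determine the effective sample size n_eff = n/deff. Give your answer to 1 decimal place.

780.6

deff = 1 + (6 − 1)·0.0429 = 1 + 0.2145 = 1.2145.
n_eff = 948 / 1.2145 = 780.6.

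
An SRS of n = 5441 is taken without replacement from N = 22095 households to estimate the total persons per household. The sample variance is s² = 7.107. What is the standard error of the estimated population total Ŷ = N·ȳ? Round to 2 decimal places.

693.28

Var(Ŷ) = N²·Var(ȳ) = N²·(1 − n/N)·s²/n.
f = 5441/22095 = 0.24625481; Var(ȳ) = 0.75374519·7.107/5441 = 9.8453723 × 10^-4.
Var(Ŷ) = 22095² · (9.8453723 × 10^-4) = 480640.27.
SE(Ŷ) = √(480640.27) = 693.28.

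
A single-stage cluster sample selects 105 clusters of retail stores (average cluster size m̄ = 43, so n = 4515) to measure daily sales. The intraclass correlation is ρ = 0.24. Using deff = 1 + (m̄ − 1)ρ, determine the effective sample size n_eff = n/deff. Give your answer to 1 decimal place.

407.5

deff = 1 + (43 − 1)·0.24 = 1 + 10.08 = 11.08.
n_eff = 4515 / 11.08 = 407.5.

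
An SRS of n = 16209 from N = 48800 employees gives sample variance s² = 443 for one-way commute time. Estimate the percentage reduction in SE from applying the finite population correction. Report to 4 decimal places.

f = n/N = 16209/48800 = 0.33215164.
SE_no-fpc = √(s²/n) = 0.16531937; SE_fpc = √((1−f)s²/n) = 0.13510228.
Ratio = √(1−f) = 0.81721990. Reduction = 100·(1 − 0.81721990) = 18.2780%.

18.2780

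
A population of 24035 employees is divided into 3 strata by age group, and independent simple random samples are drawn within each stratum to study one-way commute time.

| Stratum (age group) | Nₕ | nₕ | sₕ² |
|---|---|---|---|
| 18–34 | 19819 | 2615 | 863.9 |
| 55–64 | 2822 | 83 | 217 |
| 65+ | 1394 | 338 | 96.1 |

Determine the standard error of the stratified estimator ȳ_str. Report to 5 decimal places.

Var(ȳ_str) = Σₕ Wₕ²(1 − fₕ)sₕ²/nₕ with Wₕ = Nₕ/N, N = 24035.
18–34: Wₕ = 0.82458914; term = 0.82458914²·(1 − 0.13194409)·863.9/2615 = 0.19499106.
55–64: Wₕ = 0.11741211; term = 0.11741211²·(1 − 0.02941176)·217/83 = 0.034981822.
65+: Wₕ = 0.05799875; term = 0.05799875²·(1 − 0.24246772)·96.1/338 = 7.2451124 × 10^-4.
Sum = 0.23069739.
SE = √(0.23069739) = 0.48031.

0.48031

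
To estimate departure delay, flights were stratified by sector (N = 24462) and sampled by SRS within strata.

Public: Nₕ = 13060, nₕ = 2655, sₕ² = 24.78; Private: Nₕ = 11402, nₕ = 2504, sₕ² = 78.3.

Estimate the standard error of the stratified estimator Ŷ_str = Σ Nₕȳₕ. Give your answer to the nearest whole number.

2107

Var(Ŷ_str) = Σₕ Nₕ²(1 − fₕ)sₕ²/nₕ.
Public: 13060²·(1 − 2655/13060)·24.78/2655 = 1.2683001 × 10^6.
Private: 11402²·(1 − 2504/11402)·78.3/2504 = 3.1724945 × 10^6.
Sum = 4.4407946 × 10^6.
SE = √(4.4407946 × 10^6) = 2107.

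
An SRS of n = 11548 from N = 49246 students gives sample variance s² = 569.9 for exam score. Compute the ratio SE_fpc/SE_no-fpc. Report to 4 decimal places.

0.8749

f = n/N = 11548/49246 = 0.23449620.
SE_no-fpc = √(s²/n) = 0.22214981; SE_fpc = √((1−f)s²/n) = 0.19436569.
Ratio = √(1−f) = 0.87493074.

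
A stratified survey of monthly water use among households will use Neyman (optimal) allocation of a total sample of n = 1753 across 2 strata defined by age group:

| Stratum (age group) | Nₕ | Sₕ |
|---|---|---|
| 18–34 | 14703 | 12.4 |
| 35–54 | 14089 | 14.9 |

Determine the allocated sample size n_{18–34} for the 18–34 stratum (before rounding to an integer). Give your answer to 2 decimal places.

Neyman allocation: nₕ = n·NₕSₕ / Σⱼ NⱼSⱼ.
Σ NⱼSⱼ = 14703·12.4 + 14089·14.9 = 392243.3.
n_{18–34} = 1753·14703·12.4 / 392243.3 = 814.81.

814.81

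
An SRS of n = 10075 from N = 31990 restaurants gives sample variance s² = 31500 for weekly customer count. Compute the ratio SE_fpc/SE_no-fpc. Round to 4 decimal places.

0.8277

f = n/N = 10075/31990 = 0.31494217.
SE_no-fpc = √(s²/n) = 1.7682056; SE_fpc = √((1−f)s²/n) = 1.4635123.
Ratio = √(1−f) = 0.82768220.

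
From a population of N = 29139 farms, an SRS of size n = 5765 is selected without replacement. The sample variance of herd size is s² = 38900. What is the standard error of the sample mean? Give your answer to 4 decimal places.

2.3265

Under SRS without replacement, Var(ȳ) = (1 − f)·s²/n with f = n/N = 5765/29139 = 0.19784481.
Var(ȳ) = (1 − 0.19784481)·38900/5765 = 0.80215519·6.7476149 = 5.4126343.
SE(ȳ) = √(5.4126343) = 2.3265.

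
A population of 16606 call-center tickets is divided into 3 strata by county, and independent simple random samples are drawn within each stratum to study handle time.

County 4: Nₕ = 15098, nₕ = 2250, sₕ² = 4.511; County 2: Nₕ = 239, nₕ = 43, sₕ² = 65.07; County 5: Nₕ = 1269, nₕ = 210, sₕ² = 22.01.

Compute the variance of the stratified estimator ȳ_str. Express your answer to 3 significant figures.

0.00218

Var(ȳ_str) = Σₕ Wₕ²(1 − fₕ)sₕ²/nₕ with Wₕ = Nₕ/N, N = 16606.
County 4: Wₕ = 0.90918945; term = 0.90918945²·(1 − 0.14902636)·4.511/2250 = 0.001410312.
County 2: Wₕ = 0.01439239; term = 0.01439239²·(1 − 0.17991632)·65.07/43 = 2.5706104 × 10^-4.
County 5: Wₕ = 0.07641816; term = 0.07641816²·(1 − 0.16548463)·22.01/210 = 5.1077339 × 10^-4.
Sum = 0.0021781464.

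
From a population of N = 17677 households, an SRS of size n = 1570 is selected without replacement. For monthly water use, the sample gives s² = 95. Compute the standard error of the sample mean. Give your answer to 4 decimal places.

0.2348

Under SRS without replacement, Var(ȳ) = (1 − f)·s²/n with f = n/N = 1570/17677 = 0.08881598.
Var(ȳ) = (1 − 0.08881598)·95/1570 = 0.91118402·0.060509554 = 0.055135339.
SE(ȳ) = √(0.055135339) = 0.2348.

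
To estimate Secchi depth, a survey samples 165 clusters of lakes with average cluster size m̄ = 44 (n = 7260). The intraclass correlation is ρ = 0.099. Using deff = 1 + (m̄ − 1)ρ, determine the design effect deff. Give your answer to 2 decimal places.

5.26

deff = 1 + (44 − 1)·0.099 = 1 + 4.257 = 5.257.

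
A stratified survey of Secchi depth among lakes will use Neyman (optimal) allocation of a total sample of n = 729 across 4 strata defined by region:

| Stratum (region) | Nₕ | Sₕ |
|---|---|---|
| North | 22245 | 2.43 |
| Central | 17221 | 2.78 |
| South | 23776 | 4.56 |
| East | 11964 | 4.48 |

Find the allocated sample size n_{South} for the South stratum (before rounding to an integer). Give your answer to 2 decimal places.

Neyman allocation: nₕ = n·NₕSₕ / Σⱼ NⱼSⱼ.
Σ NⱼSⱼ = 22245·2.43 + 17221·2.78 + 23776·4.56 + 11964·4.48 = 263947.01.
n_{South} = 729·23776·4.56 / 263947.01 = 299.44.

299.44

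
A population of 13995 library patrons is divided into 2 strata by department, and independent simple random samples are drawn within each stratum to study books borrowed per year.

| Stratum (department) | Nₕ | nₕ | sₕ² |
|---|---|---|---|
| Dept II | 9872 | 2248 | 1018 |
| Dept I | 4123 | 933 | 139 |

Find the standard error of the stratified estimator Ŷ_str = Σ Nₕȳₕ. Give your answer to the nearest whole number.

Var(Ŷ_str) = Σₕ Nₕ²(1 − fₕ)sₕ²/nₕ.
Dept II: 9872²·(1 − 2248/9872)·1018/2248 = 3.4083133 × 10^7.
Dept I: 4123²·(1 − 933/4123)·139/933 = 1.9594635 × 10^6.
Sum = 3.6042597 × 10^7.
SE = √(3.6042597 × 10^7) = 6004.

6004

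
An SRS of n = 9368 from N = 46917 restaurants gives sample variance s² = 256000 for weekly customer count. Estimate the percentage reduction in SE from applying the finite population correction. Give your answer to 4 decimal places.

10.5389

f = n/N = 9368/46917 = 0.19967176.
SE_no-fpc = √(s²/n) = 5.2275301; SE_fpc = √((1−f)s²/n) = 4.6766042.
Ratio = √(1−f) = 0.89461066. Reduction = 100·(1 − 0.89461066) = 10.5389%.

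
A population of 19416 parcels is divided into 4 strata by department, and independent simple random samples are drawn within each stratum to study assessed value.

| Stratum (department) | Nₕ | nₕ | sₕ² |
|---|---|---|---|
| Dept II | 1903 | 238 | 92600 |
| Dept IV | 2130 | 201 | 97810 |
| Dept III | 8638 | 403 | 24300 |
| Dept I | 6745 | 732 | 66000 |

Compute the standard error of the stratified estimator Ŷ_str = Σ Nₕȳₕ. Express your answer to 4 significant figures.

Var(Ŷ_str) = Σₕ Nₕ²(1 − fₕ)sₕ²/nₕ.
Dept II: 1903²·(1 − 238/1903)·92600/238 = 1.2327842 × 10^9.
Dept IV: 2130²·(1 − 201/2130)·97810/201 = 1.999397 × 10^9.
Dept III: 8638²·(1 − 403/8638)·24300/403 = 4.2892171 × 10^9.
Dept I: 6745²·(1 − 732/6745)·66000/732 = 3.6568405 × 10^9.
Sum = 1.1178239 × 10^10.
SE = √(1.1178239 × 10^10) = 105700.

105700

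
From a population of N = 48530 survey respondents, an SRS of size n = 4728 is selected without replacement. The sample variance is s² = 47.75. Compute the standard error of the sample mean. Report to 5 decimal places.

Under SRS without replacement, Var(ȳ) = (1 − f)·s²/n with f = n/N = 4728/48530 = 0.09742427.
Var(ȳ) = (1 − 0.09742427)·47.75/4728 = 0.90257573·0.010099408 = 0.0091154803.
SE(ȳ) = √(0.0091154803) = 0.09548.

0.09548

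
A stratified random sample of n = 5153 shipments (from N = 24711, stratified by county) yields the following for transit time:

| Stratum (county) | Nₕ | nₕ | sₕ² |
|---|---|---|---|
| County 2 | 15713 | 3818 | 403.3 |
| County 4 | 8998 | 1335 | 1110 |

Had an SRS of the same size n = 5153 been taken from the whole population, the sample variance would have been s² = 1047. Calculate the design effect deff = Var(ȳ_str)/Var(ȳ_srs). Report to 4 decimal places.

Var(ȳ_str) = Σ Wₕ²(1−fₕ)sₕ²/nₕ with Wₕ = Nₕ/24711:
  County 2: (15713/24711)²·(1−3818/15713)·403.3/3818 = 0.032332197
  County 4: (8998/24711)²·(1−1335/8998)·1110/1335 = 0.093887092
  → Var(ȳ_str) = 0.12621929.
Var(ȳ_srs) = (1 − 5153/24711)·1047/5153 = 0.16081282.
deff = 0.12621929 / 0.16081282 = 0.7849.

0.7849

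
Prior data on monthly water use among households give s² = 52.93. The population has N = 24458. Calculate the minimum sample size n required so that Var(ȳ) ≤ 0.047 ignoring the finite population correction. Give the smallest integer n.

1127

Without fpc, n₀ = s²/D = 52.93/0.047 = 1126.1702.
Rounding up, n = 1127.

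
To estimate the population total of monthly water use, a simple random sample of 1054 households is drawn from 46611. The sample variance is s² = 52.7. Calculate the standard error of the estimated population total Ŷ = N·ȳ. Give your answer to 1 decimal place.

10304.0

Var(Ŷ) = N²·Var(ȳ) = N²·(1 − n/N)·s²/n.
f = 1054/46611 = 0.02261269; Var(ȳ) = 0.97738731·52.7/1054 = 0.048869366.
Var(Ŷ) = 46611² · 0.048869366 = 1.0617287 × 10^8.
SE(Ŷ) = √(1.0617287 × 10^8) = 10304.0.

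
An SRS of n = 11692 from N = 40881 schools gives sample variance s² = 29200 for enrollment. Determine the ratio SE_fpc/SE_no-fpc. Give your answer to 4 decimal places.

0.8450

f = n/N = 11692/40881 = 0.28600083.
SE_no-fpc = √(s²/n) = 1.5803272; SE_fpc = √((1−f)s²/n) = 1.3353524.
Ratio = √(1−f) = 0.84498471.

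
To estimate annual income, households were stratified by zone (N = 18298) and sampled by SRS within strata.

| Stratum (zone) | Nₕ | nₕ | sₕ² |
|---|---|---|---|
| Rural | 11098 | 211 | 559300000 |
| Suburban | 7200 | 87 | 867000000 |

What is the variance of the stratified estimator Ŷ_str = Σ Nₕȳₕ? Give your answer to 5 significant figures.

8.3064 × 10^14

Var(Ŷ_str) = Σₕ Nₕ²(1 − fₕ)sₕ²/nₕ.
Rural: 11098²·(1 − 211/11098)·559300000/211 = 3.202693 × 10^14.
Suburban: 7200²·(1 − 87/7200)·867000000/87 = 5.1037001 × 10^14.
Sum = 8.3063931 × 10^14.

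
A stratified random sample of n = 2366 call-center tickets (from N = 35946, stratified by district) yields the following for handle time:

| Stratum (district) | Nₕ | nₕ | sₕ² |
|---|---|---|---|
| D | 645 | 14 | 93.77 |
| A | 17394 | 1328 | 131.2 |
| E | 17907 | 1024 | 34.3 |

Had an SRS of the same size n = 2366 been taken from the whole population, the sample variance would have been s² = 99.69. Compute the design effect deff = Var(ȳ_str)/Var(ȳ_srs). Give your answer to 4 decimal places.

0.7956

Var(ȳ_str) = Σ Wₕ²(1−fₕ)sₕ²/nₕ with Wₕ = Nₕ/35946:
  D: (645/35946)²·(1−14/645)·93.77/14 = 0.0021097151
  A: (17394/35946)²·(1−1328/17394)·131.2/1328 = 0.021366916
  E: (17907/35946)²·(1−1024/17907)·34.3/1024 = 0.0078372821
  → Var(ȳ_str) = 0.031313913.
Var(ȳ_srs) = (1 − 2366/35946)·99.69/2366 = 0.039361077.
deff = 0.031313913 / 0.039361077 = 0.7956.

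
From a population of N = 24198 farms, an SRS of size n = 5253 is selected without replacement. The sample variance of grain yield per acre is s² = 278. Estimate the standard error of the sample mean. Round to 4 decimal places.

Under SRS without replacement, Var(ȳ) = (1 − f)·s²/n with f = n/N = 5253/24198 = 0.21708406.
Var(ȳ) = (1 − 0.21708406)·278/5253 = 0.78291594·0.05292214 = 0.041433587.
SE(ȳ) = √(0.041433587) = 0.2036.

0.2036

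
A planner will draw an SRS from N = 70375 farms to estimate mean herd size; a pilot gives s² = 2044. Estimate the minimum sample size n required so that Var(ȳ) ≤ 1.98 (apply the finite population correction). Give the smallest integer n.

Without fpc, n₀ = s²/D = 2044/1.98 = 1032.3232.
With fpc, (1 − n/N)·s²/n ≤ D requires n ≥ n₀/(1 + n₀/N) = 1032.3232/(1 + 1032.3232/70375) = 1017.3991.
Rounding up, n = 1018.

1018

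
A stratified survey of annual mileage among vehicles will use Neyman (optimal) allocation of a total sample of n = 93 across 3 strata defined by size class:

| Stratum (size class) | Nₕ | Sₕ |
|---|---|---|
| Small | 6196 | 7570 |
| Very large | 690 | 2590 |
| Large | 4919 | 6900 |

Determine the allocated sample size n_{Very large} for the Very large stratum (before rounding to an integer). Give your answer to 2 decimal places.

Neyman allocation: nₕ = n·NₕSₕ / Σⱼ NⱼSⱼ.
Σ NⱼSⱼ = 6196·7570 + 690·2590 + 4919·6900 = 8.263192 × 10^7.
n_{Very large} = 93·690·2590 / (8.263192 × 10^7) = 2.01.

2.01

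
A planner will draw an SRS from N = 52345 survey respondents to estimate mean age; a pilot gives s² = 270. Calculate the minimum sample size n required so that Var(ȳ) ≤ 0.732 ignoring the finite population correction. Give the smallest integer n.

369

Without fpc, n₀ = s²/D = 270/0.732 = 368.8525.
Rounding up, n = 369.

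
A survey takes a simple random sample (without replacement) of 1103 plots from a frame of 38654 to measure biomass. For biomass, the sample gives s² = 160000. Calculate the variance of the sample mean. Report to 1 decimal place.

140.9

Under SRS without replacement, Var(ȳ) = (1 − f)·s²/n with f = n/N = 1103/38654 = 0.02853521.
Var(ȳ) = (1 − 0.02853521)·160000/1103 = 0.97146479·145.05893 = 140.91964.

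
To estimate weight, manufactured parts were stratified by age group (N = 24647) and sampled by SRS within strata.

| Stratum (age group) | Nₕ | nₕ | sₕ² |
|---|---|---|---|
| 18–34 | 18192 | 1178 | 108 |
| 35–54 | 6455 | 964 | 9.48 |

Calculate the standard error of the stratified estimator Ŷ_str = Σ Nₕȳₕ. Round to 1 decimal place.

Var(Ŷ_str) = Σₕ Nₕ²(1 − fₕ)sₕ²/nₕ.
18–34: 18192²·(1 − 1178/18192)·108/1178 = 2.8376926 × 10^7.
35–54: 6455²·(1 − 964/6455)·9.48/964 = 348561.16.
Sum = 2.8725487 × 10^7.
SE = √(2.8725487 × 10^7) = 5359.6.

5359.6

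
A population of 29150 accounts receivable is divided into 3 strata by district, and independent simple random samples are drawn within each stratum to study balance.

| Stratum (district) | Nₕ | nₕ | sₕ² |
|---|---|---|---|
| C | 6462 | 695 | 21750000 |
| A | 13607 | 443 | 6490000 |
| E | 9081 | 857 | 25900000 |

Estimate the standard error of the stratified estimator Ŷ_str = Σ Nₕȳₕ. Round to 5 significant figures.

2.4592 × 10^6

Var(Ŷ_str) = Σₕ Nₕ²(1 − fₕ)sₕ²/nₕ.
C: 6462²·(1 − 695/6462)·21750000/695 = 1.1662492 × 10^12.
A: 13607²·(1 − 443/13607)·6490000/443 = 2.6241655 × 10^12.
E: 9081²·(1 − 857/9081)·25900000/857 = 2.2570216 × 10^12.
Sum = 6.0474363 × 10^12.
SE = √(6.0474363 × 10^12) = 2.4592 × 10^6.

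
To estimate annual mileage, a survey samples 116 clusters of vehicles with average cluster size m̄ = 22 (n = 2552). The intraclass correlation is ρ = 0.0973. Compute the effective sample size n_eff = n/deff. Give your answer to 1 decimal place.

838.6

deff = 1 + (22 − 1)·0.0973 = 1 + 2.0433 = 3.0433.
n_eff = 2552 / 3.0433 = 838.6.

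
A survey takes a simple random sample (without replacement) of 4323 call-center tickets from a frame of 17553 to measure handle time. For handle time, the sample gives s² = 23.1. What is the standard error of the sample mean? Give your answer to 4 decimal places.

Under SRS without replacement, Var(ȳ) = (1 − f)·s²/n with f = n/N = 4323/17553 = 0.24628269.
Var(ȳ) = (1 − 0.24628269)·23.1/4323 = 0.75371731·0.0053435115 = 0.0040274971.
SE(ȳ) = √(0.0040274971) = 0.0635.

0.0635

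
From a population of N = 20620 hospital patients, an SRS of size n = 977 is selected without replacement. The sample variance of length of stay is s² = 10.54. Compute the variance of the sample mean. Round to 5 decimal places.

Under SRS without replacement, Var(ȳ) = (1 − f)·s²/n with f = n/N = 977/20620 = 0.04738118.
Var(ȳ) = (1 − 0.04738118)·10.54/977 = 0.95261882·0.010788127 = 0.010276973.

0.01028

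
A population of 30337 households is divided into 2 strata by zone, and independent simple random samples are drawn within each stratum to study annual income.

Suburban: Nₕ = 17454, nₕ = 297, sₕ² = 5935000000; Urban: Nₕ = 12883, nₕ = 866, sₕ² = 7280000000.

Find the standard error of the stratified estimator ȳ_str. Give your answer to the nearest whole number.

2814

Var(ȳ_str) = Σₕ Wₕ²(1 − fₕ)sₕ²/nₕ with Wₕ = Nₕ/N, N = 30337.
Suburban: Wₕ = 0.57533705; term = 0.57533705²·(1 − 0.01701616)·5935000000/297 = 6.5021253 × 10^6.
Urban: Wₕ = 0.42466295; term = 0.42466295²·(1 − 0.06722037)·7280000000/866 = 1.4141038 × 10^6.
Sum = 7.9162291 × 10^6.
SE = √(7.9162291 × 10^6) = 2814.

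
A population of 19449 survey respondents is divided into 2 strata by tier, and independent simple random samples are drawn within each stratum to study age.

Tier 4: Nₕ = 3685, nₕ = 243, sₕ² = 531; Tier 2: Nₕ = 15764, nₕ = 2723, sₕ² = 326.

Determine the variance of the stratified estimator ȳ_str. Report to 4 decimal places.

0.1383

Var(ȳ_str) = Σₕ Wₕ²(1 − fₕ)sₕ²/nₕ with Wₕ = Nₕ/N, N = 19449.
Tier 4: Wₕ = 0.18946990; term = 0.18946990²·(1 − 0.06594301)·531/243 = 0.073272676.
Tier 2: Wₕ = 0.81053010; term = 0.81053010²·(1 − 0.17273535)·326/2723 = 0.065065793.
Sum = 0.13833847.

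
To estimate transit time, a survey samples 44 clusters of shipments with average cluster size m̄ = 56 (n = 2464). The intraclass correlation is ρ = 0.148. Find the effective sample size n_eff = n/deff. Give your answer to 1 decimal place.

269.6

deff = 1 + (56 − 1)·0.148 = 1 + 8.14 = 9.14.
n_eff = 2464 / 9.14 = 269.6.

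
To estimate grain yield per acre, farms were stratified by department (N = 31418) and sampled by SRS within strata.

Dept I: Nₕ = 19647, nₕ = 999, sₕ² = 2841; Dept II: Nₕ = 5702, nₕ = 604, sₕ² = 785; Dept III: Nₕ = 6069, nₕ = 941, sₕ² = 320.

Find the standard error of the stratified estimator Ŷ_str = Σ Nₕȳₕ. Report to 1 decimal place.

33019.4

Var(Ŷ_str) = Σₕ Nₕ²(1 − fₕ)sₕ²/nₕ.
Dept I: 19647²·(1 − 999/19647)·2841/999 = 1.0419197 × 10^9.
Dept II: 5702²·(1 − 604/5702)·785/604 = 3.7779809 × 10^7.
Dept III: 6069²·(1 − 941/6069)·320/941 = 1.0583407 × 10^7.
Sum = 1.0902829 × 10^9.
SE = √(1.0902829 × 10^9) = 33019.4.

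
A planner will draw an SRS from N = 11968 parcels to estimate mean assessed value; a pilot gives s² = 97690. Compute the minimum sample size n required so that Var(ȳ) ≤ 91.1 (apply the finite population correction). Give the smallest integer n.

985

Without fpc, n₀ = s²/D = 97690/91.1 = 1072.3381.
With fpc, (1 − n/N)·s²/n ≤ D requires n ≥ n₀/(1 + n₀/N) = 1072.3381/(1 + 1072.3381/11968) = 984.1572.
Rounding up, n = 985.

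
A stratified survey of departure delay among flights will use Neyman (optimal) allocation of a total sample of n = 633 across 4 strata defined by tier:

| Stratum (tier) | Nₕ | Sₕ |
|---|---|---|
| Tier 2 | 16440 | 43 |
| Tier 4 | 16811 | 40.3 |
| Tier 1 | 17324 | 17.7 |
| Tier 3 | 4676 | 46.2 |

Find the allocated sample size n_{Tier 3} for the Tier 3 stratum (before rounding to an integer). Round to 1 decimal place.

71.7

Neyman allocation: nₕ = n·NₕSₕ / Σⱼ NⱼSⱼ.
Σ NⱼSⱼ = 16440·43 + 16811·40.3 + 17324·17.7 + 4676·46.2 = 1.9070693 × 10^6.
n_{Tier 3} = 633·4676·46.2 / (1.9070693 × 10^6) = 71.7.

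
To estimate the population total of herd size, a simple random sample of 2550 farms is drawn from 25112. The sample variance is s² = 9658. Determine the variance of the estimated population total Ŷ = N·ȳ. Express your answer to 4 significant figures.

Var(Ŷ) = N²·Var(ȳ) = N²·(1 − n/N)·s²/n.
f = 2550/25112 = 0.10154508; Var(ȳ) = 0.89845492·9658/2550 = 3.402854.
Var(Ŷ) = 25112² · 3.402854 = 2.1458824 × 10^9.

2.146 × 10^9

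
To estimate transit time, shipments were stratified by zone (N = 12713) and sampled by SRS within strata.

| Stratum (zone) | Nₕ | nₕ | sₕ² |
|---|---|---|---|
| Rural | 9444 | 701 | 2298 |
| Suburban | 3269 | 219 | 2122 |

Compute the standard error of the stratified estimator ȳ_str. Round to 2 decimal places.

Var(ȳ_str) = Σₕ Wₕ²(1 − fₕ)sₕ²/nₕ with Wₕ = Nₕ/N, N = 12713.
Rural: Wₕ = 0.74286164; term = 0.74286164²·(1 − 0.07422702)·2298/701 = 1.6747592.
Suburban: Wₕ = 0.25713836; term = 0.25713836²·(1 − 0.06699296)·2122/219 = 0.59775048.
Sum = 2.2725097.
SE = √(2.2725097) = 1.51.

1.51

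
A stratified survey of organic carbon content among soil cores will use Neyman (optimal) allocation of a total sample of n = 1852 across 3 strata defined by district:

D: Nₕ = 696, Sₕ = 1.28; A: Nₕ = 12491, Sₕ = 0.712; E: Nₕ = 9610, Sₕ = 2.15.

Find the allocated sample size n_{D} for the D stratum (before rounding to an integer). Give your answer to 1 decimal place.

Neyman allocation: nₕ = n·NₕSₕ / Σⱼ NⱼSⱼ.
Σ NⱼSⱼ = 696·1.28 + 12491·0.712 + 9610·2.15 = 30445.972.
n_{D} = 1852·696·1.28 / 30445.972 = 54.2.

54.2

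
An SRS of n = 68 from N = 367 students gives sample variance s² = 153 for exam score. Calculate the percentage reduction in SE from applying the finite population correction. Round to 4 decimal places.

9.7385

f = n/N = 68/367 = 0.18528610.
SE_no-fpc = √(s²/n) = 1.5; SE_fpc = √((1−f)s²/n) = 1.3539225.
Ratio = √(1−f) = 0.90261503. Reduction = 100·(1 − 0.90261503) = 9.7385%.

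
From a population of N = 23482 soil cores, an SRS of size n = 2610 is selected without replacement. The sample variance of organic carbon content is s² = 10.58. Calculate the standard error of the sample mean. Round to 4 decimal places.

Under SRS without replacement, Var(ȳ) = (1 − f)·s²/n with f = n/N = 2610/23482 = 0.11114897.
Var(ȳ) = (1 − 0.11114897)·10.58/2610 = 0.88885103·0.0040536398 = 0.003603082.
SE(ȳ) = √(0.003603082) = 0.0600.

0.0600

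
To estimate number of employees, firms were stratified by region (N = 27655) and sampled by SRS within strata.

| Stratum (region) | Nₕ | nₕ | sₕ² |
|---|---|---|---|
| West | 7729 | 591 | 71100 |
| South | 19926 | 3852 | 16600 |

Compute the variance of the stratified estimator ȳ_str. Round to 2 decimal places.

10.48

Var(ȳ_str) = Σₕ Wₕ²(1 − fₕ)sₕ²/nₕ with Wₕ = Nₕ/N, N = 27655.
West: Wₕ = 0.27947930; term = 0.27947930²·(1 − 0.07646526)·71100/591 = 8.6782997.
South: Wₕ = 0.72052070; term = 0.72052070²·(1 − 0.19331527)·16600/3852 = 1.8047563.
Sum = 10.483056.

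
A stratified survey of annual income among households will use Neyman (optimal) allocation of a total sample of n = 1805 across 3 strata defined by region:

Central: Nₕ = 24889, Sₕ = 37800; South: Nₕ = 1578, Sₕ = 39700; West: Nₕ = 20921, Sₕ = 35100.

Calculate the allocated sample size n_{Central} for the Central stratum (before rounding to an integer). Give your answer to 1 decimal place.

Neyman allocation: nₕ = n·NₕSₕ / Σⱼ NⱼSⱼ.
Σ NⱼSⱼ = 24889·37800 + 1578·39700 + 20921·35100 = 1.7377779 × 10^9.
n_{Central} = 1805·24889·37800 / (1.7377779 × 10^9) = 977.2.

977.2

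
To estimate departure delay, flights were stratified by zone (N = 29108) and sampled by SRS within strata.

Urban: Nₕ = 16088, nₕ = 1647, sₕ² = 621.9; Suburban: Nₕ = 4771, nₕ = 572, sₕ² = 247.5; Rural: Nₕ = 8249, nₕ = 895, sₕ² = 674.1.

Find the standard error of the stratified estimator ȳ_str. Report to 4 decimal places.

0.4095

Var(ȳ_str) = Σₕ Wₕ²(1 − fₕ)sₕ²/nₕ with Wₕ = Nₕ/N, N = 29108.
Urban: Wₕ = 0.55270029; term = 0.55270029²·(1 − 0.10237444)·621.9/1647 = 0.10353842.
Suburban: Wₕ = 0.16390683; term = 0.16390683²·(1 − 0.11989101)·247.5/572 = 0.010230803.
Rural: Wₕ = 0.28339288; term = 0.28339288²·(1 − 0.10849800)·674.1/895 = 0.053926407.
Sum = 0.16769563.
SE = √(0.16769563) = 0.4095.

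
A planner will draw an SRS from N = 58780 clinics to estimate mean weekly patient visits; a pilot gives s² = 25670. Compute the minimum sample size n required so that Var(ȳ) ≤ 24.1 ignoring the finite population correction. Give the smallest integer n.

Without fpc, n₀ = s²/D = 25670/24.1 = 1065.1452.
Rounding up, n = 1066.

1066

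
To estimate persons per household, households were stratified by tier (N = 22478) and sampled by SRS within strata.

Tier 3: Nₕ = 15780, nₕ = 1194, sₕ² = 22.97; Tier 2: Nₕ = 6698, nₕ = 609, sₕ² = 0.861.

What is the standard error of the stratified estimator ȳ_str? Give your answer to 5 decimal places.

Var(ȳ_str) = Σₕ Wₕ²(1 − fₕ)sₕ²/nₕ with Wₕ = Nₕ/N, N = 22478.
Tier 3: Wₕ = 0.70201975; term = 0.70201975²·(1 − 0.07566540)·22.97/1194 = 0.0087636403.
Tier 2: Wₕ = 0.29798025; term = 0.29798025²·(1 − 0.09092266)·0.861/609 = 1.1411997 × 10^-4.
Sum = 0.0088777603.
SE = √(0.0088777603) = 0.09422.

0.09422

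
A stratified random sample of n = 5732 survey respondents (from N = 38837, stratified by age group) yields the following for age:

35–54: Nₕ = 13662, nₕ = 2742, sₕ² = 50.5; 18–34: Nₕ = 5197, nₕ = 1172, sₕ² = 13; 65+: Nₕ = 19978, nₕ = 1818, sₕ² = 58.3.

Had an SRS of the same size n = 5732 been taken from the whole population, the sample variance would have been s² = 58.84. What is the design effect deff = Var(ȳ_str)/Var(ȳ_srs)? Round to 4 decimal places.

Var(ȳ_str) = Σ Wₕ²(1−fₕ)sₕ²/nₕ with Wₕ = Nₕ/38837:
  35–54: (13662/38837)²·(1−2742/13662)·50.5/2742 = 0.0018216691
  18–34: (5197/38837)²·(1−1172/5197)·13/1172 = 1.5383069 × 10^-4
  65+: (19978/38837)²·(1−1818/19978)·58.3/1818 = 0.0077134946
  → Var(ȳ_str) = 0.0096889944.
Var(ȳ_srs) = (1 − 5732/38837)·58.84/5732 = 0.0087501279.
deff = 0.0096889944 / 0.0087501279 = 1.1073.

1.1073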